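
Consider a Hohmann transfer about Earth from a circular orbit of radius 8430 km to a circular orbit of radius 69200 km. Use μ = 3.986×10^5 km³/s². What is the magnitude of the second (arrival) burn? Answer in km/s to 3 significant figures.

Δv₂ = 1.28 km/s

The Hohmann ellipse has a_t = (r₁ + r₂)/2 = 38815 km.
Circular speed at r = 69200 km: v_c = √(μ/r) = 2.400 km/s.
Vis-viva on the transfer ellipse at r = 69200 km gives v_t = √[μ(2/r − 1/a_t)] = 1.118 km/s.
Δv₂ = |v_t − v_c| = |1.118 − 2.400| = 1.282 km/s.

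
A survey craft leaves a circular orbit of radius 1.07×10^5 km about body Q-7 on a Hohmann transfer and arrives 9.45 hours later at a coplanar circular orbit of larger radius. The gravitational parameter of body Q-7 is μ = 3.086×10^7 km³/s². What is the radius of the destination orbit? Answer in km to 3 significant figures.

Transfer time t = 9.45 hours = 34020 s, and t = π√(a_t³/μ).
So a_t = (μ t²/π²)^(1/3) = (3.086×10^7 × (34020)² / π²)^(1/3) = 1.5353×10^5 km.
Since a_t = (r₁ + r₂)/2, r₂ = 2a_t − r₁ = 2×1.5353×10^5 − 1.070×10^5 = 2.0006×10^5 km.

r₂ = 2.00×10^5 km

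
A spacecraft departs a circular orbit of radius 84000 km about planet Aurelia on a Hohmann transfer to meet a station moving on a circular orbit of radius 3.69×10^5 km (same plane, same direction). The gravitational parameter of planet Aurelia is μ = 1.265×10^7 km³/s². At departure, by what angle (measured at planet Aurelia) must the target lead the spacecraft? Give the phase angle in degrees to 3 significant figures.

The Hohmann ellipse has a_t = (r₁ + r₂)/2 = 2.265×10^5 km.
Transfer time t = π√(a_t³/μ) = 95215 s.
The target's mean motion on its circular orbit is ω₂ = √(μ/r₂³) = 1.5867×10^-5 rad/s.
Angle swept by the target during transfer: ω₂·t = 1.5108 rad = 86.56°.
The spacecraft traverses 180° on the transfer ellipse, so the target must lead by 180° − 86.56° = 93.4°.

φ = 93.4°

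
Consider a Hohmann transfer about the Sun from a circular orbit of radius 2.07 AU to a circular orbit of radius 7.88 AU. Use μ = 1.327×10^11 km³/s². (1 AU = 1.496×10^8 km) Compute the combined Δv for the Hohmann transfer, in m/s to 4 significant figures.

In km: r₁ = 2.07 × 1.496×10^8 = 3.09672×10^8 km; r₂ = 7.88 × 1.496×10^8 = 1.178848×10^9 km.
Semi-major axis of the transfer orbit: a_t = (3.09672×10^8 + 1.178848×10^9)/2 = 7.4426×10^8 km.
Circular speed at r₁: v₁ = √(μ/r₁) = √(1.327×10^11/3.09672×10^8) = 20.701 km/s.
On the transfer ellipse at r₁, v² = μ(2/r − 1/a) gives v_p = √[μ(2/r₁ − 1/a_t)] = 26.053 km/s.
First burn Δv₁ = |v_p − v₁| = 5.352 km/s.
At r₂, v₂ = √(μ/r₂) = 10.61 km/s.
Transfer-orbit speed at r₂: v_a = √[μ(2/r₂ − 1/a_t)] = 6.844 km/s.
Second burn Δv₂ = |v₂ − v_a| = 3.766 km/s.
Total Δv = Δv₁ + Δv₂ = 9.118 km/s.

Δv = 9118 m/s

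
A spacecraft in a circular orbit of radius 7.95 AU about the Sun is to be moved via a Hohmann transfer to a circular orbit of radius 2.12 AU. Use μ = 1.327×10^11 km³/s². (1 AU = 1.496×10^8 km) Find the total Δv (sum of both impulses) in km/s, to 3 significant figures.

In km: r₁ = 7.95 × 1.496×10^8 = 1.18932×10^9 km; r₂ = 2.12 × 1.496×10^8 = 3.17152×10^8 km.
The Hohmann ellipse has a_t = (r₁ + r₂)/2 = 7.53236×10^8 km.
Circular speed at r₁: v₁ = √(μ/r₁) = √(1.327×10^11/1.18932×10^9) = 10.563 km/s.
Transfer-orbit speed at r₁ (vis-viva): v_a = √[μ(2/r₁ − 1/a_t)] = 6.8542 km/s.
First burn Δv₁ = |v_a − v₁| = 3.709 km/s.
Circular speed at r₂: v₂ = √(μ/r₂) = 20.455 km/s.
Transfer-orbit speed at r₂: v_p = √[μ(2/r₂ − 1/a_t)] = 25.703 km/s.
Second burn Δv₂ = |v₂ − v_p| = 5.248 km/s.
Δv = Δv₁ + Δv₂ = 3.709 + 5.248 = 8.957 km/s.

Δv = 8.96 km/s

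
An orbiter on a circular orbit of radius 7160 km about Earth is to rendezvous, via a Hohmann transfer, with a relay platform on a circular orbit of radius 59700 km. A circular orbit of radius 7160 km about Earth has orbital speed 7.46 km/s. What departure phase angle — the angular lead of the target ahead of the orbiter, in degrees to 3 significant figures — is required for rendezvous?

From the circular-orbit relation v² = μ/r at r = 7160 km: μ = v²r = (7.46)² × 7160 = 3.98465×10^5 km³/s².
The Hohmann ellipse has a_t = (r₁ + r₂)/2 = 33430 km.
Transfer time t = π√(a_t³/μ) = 30420.0 s.
Target angular speed ω₂ = √(μ/r₂³) = 4.32747×10^-5 rad/s.
Angle swept by the target during transfer: ω₂·t = 1.31642 rad = 75.43°.
The orbiter traverses 180° on the transfer ellipse, so the target must lead by 180° − 75.43° = 105°.

φ = 105°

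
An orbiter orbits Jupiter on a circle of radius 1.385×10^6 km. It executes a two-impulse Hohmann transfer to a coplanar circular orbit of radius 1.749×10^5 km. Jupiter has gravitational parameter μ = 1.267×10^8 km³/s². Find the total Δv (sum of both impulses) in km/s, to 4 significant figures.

Δv = 13.99 km/s

The Hohmann ellipse has a_t = (r₁ + r₂)/2 = 7.7995×10^5 km.
At r₁ the circular-orbit speed is v₁ = √(μ/r₁) = 9.5645 km/s.
On the transfer ellipse at r₁, v² = μ(2/r − 1/a) gives v_a = √[μ(2/r₁ − 1/a_t)] = 4.5292 km/s.
First burn Δv₁ = |v_a − v₁| = 5.035 km/s.
At r₂, v₂ = √(μ/r₂) = 26.915 km/s.
Transfer-orbit speed at r₂: v_p = √[μ(2/r₂ − 1/a_t)] = 35.866 km/s.
Second burn Δv₂ = |v₂ − v_p| = 8.951 km/s.
Total Δv = Δv₁ + Δv₂ = 13.99 km/s.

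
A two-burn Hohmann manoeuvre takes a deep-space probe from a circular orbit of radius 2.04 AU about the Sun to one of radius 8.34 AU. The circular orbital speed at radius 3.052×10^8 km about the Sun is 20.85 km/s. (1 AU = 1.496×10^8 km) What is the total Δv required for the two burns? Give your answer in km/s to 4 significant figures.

From the circular-orbit relation v² = μ/r at r = 3.052×10^8 km: μ = v²r = (20.85)² × 3.052×10^8 = 1.32677×10^11 km³/s².
In km: r₁ = 2.04 × 1.496×10^8 = 3.05184×10^8 km; r₂ = 8.34 × 1.496×10^8 = 1.247664×10^9 km.
Transfer-ellipse semi-major axis a_t = (r₁ + r₂)/2 = (3.05184×10^8 + 1.247664×10^9)/2 = 7.76424×10^8 km.
Circular speed at r₁: v₁ = √(μ/r₁) = √(1.32677×10^11/3.05184×10^8) = 20.8505 km/s.
On the transfer ellipse at r₁, vis-viva gives v_p = √[μ(2/r₁ − 1/a_t)] = 26.4312 km/s.
First burn Δv₁ = |v_p − v₁| = 5.581 km/s.
At r₂, v₂ = √(μ/r₂) = 10.312 km/s.
Transfer-orbit speed at r₂: v_a = √[μ(2/r₂ − 1/a_t)] = 6.4652 km/s.
Second burn Δv₂ = |v₂ − v_a| = 3.847 km/s.
Total Δv = Δv₁ + Δv₂ = 9.428 km/s.

Δv = 9.428 km/s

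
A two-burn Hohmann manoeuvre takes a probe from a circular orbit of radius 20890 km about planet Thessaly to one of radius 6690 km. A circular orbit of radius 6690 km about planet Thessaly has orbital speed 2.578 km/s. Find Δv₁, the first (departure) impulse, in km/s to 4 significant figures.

From the circular-orbit relation v² = μ/r at r = 6690 km: μ = v²r = (2.578)² × 6690 = 44462.3 km³/s².
Transfer-ellipse semi-major axis a_t = (r₁ + r₂)/2 = (20890 + 6690)/2 = 13790 km.
On the circular orbit at r = 20890 km, v_c = √(μ/r) = 1.4589 km/s.
Vis-viva on the transfer ellipse at r = 20890 km gives v_t = √[μ(2/r − 1/a_t)] = 1.0161 km/s.
Δv₁ = |v_t − v_c| = |1.0161 − 1.4589| = 0.4428 km/s.

Δv₁ = 0.4428 km/s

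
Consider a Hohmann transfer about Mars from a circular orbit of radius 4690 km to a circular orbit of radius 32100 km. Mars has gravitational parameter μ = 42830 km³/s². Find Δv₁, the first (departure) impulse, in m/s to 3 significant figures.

Δv₁ = 970 m/s

The Hohmann ellipse has a_t = (r₁ + r₂)/2 = 18395 km.
Circular speed at r = 4690 km: v_c = √(μ/r) = 3.022 km/s.
Vis-viva on the transfer ellipse at r = 4690 km gives v_t = √[μ(2/r − 1/a_t)] = 3.992 km/s.
Δv₁ = |v_t − v_c| = |3.992 − 3.022| = 0.9700 km/s.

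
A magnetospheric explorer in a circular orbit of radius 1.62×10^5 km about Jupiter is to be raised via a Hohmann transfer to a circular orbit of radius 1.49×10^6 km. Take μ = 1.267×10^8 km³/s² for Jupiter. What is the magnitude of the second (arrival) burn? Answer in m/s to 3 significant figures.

Δv₂ = 5140 m/s

Semi-major axis of the transfer orbit: a_t = (1.620×10^5 + 1.490×10^6)/2 = 8.260×10^5 km.
Circular speed at r = 1.490×10^6 km: v_c = √(μ/r) = 9.2214 km/s.
Transfer-orbit speed at the same r (vis-viva, a = a_t): v_t = √[μ(2/r − 1/a_t)] = 4.0838 km/s.
Δv₂ = |v_t − v_c| = |4.0838 − 9.2214| = 5.138 km/s.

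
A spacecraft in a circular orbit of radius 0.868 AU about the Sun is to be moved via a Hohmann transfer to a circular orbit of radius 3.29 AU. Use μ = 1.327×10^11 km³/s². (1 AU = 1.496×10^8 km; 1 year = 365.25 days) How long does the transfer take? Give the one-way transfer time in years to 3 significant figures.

In km: r₁ = 0.868 × 1.496×10^8 = 1.298528×10^8 km; r₂ = 3.29 × 1.496×10^8 = 4.92184×10^8 km.
Transfer-ellipse semi-major axis a_t = (r₁ + r₂)/2 = (1.298528×10^8 + 4.92184×10^8)/2 = 3.110184×10^8 km.
By Kepler's third law the transfer-orbit period is T = 2π√(a_t³/μ), so t = T/2 = 4.730×10^7 s.
Converting: 4.730×10^7 s ÷ 3.15576×10^7 s/year (365.25 × 86400) = 1.50 years.

t = 1.50 years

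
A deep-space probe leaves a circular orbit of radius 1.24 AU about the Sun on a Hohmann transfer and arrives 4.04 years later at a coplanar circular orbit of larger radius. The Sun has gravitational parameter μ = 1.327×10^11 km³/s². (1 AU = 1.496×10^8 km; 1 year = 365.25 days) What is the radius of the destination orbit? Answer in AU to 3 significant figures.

In km: r₁ = 1.24 × 1.496×10^8 = 1.85504×10^8 km.
Transfer time t = 4.04 years × 365.25 × 86400 s = 1.27492704×10^8 s, and t = π√(a_t³/μ).
So a_t = (μ t²/π²)^(1/3) = (1.327×10^11 × (1.27492704×10^8)² / π²)^(1/3) = 6.0235×10^8 km.
Since a_t = (r₁ + r₂)/2, r₂ = 2a_t − r₁ = 2×6.0235×10^8 − 1.85504×10^8 = 1.019196×10^9 km.
In AU: r₂ = 1.019196×10^9 / 1.496×10^8 = 6.81 AU.

r₂ = 6.81 AU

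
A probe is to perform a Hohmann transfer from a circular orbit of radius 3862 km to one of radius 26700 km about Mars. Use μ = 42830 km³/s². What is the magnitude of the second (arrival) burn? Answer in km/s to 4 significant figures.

Semi-major axis of the transfer orbit: a_t = (3862 + 26700)/2 = 15281 km.
On the circular orbit at r = 26700 km, v_c = √(μ/r) = 1.2665 km/s.
Vis-viva on the transfer ellipse at r = 26700 km gives v_t = √[μ(2/r − 1/a_t)] = 0.63672 km/s.
Δv₂ = |v_t − v_c| = |0.63672 − 1.2665| = 0.6298 km/s.

Δv₂ = 0.6298 km/s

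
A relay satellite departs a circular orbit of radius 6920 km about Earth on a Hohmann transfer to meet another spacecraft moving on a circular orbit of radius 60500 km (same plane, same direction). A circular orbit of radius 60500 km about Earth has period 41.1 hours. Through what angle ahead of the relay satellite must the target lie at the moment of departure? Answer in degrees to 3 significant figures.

φ = 105°

From Kepler's third law T² = 4π²r³/μ at r = 60500 km, T = 41.1 hours = 41.1 × 3600 s = 1.4796×10^5 s: μ = 4π²r³/T² = 3.99335×10^5 km³/s².
The Hohmann ellipse has a_t = (r₁ + r₂)/2 = 33710 km.
The half-period of the transfer ellipse is t = π√(a_t³/μ) = 30769 s.
Target angular speed ω₂ = √(μ/r₂³) = 4.2465×10^-5 rad/s.
Angle swept by the target during transfer: ω₂·t = 1.3066 rad = 74.86°.
Arrival is 180° from departure on the ellipse, so φ = 180° − 74.86° = 105°.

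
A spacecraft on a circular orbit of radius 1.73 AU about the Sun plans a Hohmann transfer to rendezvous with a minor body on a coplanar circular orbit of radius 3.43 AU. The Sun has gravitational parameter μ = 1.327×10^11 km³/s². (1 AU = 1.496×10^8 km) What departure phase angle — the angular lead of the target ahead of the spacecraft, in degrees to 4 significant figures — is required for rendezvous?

In km: r₁ = 1.73 × 1.496×10^8 = 2.58808×10^8 km; r₂ = 3.43 × 1.496×10^8 = 5.13128×10^8 km.
The Hohmann ellipse has a_t = (r₁ + r₂)/2 = 3.85968×10^8 km.
The half-period of the transfer ellipse is t = π√(a_t³/μ) = 6.5395×10^7 s.
Target angular speed ω₂ = √(μ/r₂³) = 3.1340×10^-8 rad/s.
Angle swept by the target during transfer: ω₂·t = 2.0495 rad = 117.43°.
Arrival is 180° from departure on the ellipse, so φ = 180° − 117.43° = 62.57°.

φ = 62.57°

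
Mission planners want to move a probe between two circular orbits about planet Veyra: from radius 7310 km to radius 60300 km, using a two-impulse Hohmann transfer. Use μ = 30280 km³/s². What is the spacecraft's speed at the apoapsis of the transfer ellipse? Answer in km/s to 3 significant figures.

Transfer-ellipse semi-major axis a_t = (r₁ + r₂)/2 = (7310 + 60300)/2 = 33805 km.
The apoapsis of the transfer ellipse is at r = 60300 km.
Vis-viva: v = √[μ(2/r − 1/a_t)] = √[30280 × (2/60300 − 1/33805)] = 0.3295 km/s.

v = 0.330 km/s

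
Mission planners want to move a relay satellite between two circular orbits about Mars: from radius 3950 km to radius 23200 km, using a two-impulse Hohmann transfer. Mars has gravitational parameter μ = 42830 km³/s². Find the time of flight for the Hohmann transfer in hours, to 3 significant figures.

The Hohmann ellipse has a_t = (r₁ + r₂)/2 = 13575 km.
Half the transfer-orbit period gives t = π√(a_t³/μ) = 24010 s.
Converting: 24010 s ÷ 3600 s/hour = 6.67 hours.

t = 6.67 hours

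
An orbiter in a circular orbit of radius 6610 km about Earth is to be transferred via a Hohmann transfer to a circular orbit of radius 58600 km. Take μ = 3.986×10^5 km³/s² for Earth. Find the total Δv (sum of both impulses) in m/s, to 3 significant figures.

Transfer-ellipse semi-major axis a_t = (r₁ + r₂)/2 = (6610 + 58600)/2 = 32605 km.
At r₁ the circular-orbit speed is v₁ = √(μ/r₁) = 7.765 km/s.
On the transfer ellipse at r₁, v² = μ(2/r − 1/a) gives v_p = √[μ(2/r₁ − 1/a_t)] = 10.41 km/s.
First burn Δv₁ = |v_p − v₁| = 2.645 km/s.
Circular speed at r₂: v₂ = √(μ/r₂) = 2.608 km/s.
Transfer-orbit speed at r₂: v_a = √[μ(2/r₂ − 1/a_t)] = 1.174 km/s.
Second burn Δv₂ = |v₂ − v_a| = 1.434 km/s.
Δv = Δv₁ + Δv₂ = 2.645 + 1.434 = 4.079 km/s.

Δv = 4080 m/s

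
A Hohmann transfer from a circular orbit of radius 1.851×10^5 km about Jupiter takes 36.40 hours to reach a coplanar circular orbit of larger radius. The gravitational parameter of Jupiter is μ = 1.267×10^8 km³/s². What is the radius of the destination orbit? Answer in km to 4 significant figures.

r₂ = 1.023×10^6 km

Transfer time t = 36.40 hours = 1.3104×10^5 s, and t = π√(a_t³/μ).
So a_t = (μ t²/π²)^(1/3) = (1.267×10^8 × (1.3104×10^5)² / π²)^(1/3) = 6.0408×10^5 km.
Since a_t = (r₁ + r₂)/2, r₂ = 2a_t − r₁ = 2×6.0408×10^5 − 1.851×10^5 = 1.02306×10^6 km.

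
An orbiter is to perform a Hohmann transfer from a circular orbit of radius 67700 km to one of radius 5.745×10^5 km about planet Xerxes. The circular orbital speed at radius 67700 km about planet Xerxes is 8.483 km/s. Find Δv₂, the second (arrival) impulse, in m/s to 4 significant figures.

Δv₂ = 1575 m/s

From the circular-orbit relation v² = μ/r at r = 67700 km: μ = v²r = (8.483)² × 67700 = 4.87178×10^6 km³/s².
Semi-major axis of the transfer orbit: a_t = (67700 + 5.745×10^5)/2 = 3.211×10^5 km.
Circular speed at r = 5.745×10^5 km: v_c = √(μ/r) = 2.912 km/s.
Transfer-orbit speed at the same r (vis-viva, a = a_t): v_t = √[μ(2/r − 1/a_t)] = 1.337 km/s.
Δv₂ = |v_t − v_c| = |1.337 − 2.912| = 1.575 km/s.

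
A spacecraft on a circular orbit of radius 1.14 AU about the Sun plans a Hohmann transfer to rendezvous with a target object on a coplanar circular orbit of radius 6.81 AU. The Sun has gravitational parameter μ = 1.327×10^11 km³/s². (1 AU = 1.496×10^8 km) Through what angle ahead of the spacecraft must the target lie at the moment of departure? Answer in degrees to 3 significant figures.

φ = 99.7°

In km: r₁ = 1.14 × 1.496×10^8 = 1.70544×10^8 km; r₂ = 6.81 × 1.496×10^8 = 1.018776×10^9 km.
The Hohmann ellipse has a_t = (r₁ + r₂)/2 = 5.9466×10^8 km.
The half-period of the transfer ellipse is t = π√(a_t³/μ) = 1.251×10^8 s.
The target's mean motion on its circular orbit is ω₂ = √(μ/r₂³) = 1.120×10^-8 rad/s.
Angle swept by the target during transfer: ω₂·t = 1.401 rad = 80.27°.
Arrival is 180° from departure on the ellipse, so φ = 180° − 80.27° = 99.7°.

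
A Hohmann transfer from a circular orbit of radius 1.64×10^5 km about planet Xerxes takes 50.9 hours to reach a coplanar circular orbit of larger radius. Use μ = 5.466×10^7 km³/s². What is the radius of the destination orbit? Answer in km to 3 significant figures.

Transfer time t = 50.9 hours = 1.8324×10^5 s, and t = π√(a_t³/μ).
So a_t = (μ t²/π²)^(1/3) = (5.466×10^7 × (1.8324×10^5)² / π²)^(1/3) = 5.7078×10^5 km.
Since a_t = (r₁ + r₂)/2, r₂ = 2a_t − r₁ = 2×5.7078×10^5 − 1.640×10^5 = 9.7756×10^5 km.

r₂ = 9.78×10^5 km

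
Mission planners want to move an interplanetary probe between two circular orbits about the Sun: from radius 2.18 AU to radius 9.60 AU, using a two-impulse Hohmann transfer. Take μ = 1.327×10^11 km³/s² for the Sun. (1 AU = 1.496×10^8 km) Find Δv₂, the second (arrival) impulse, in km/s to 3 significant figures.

Δv₂ = 3.76 km/s

In km: r₁ = 2.18 × 1.496×10^8 = 3.26128×10^8 km; r₂ = 9.60 × 1.496×10^8 = 1.43616×10^9 km.
Semi-major axis of the transfer orbit: a_t = (3.26128×10^8 + 1.43616×10^9)/2 = 8.81144×10^8 km.
On the circular orbit at r = 1.43616×10^9 km, v_c = √(μ/r) = 9.612 km/s.
Transfer-orbit speed at the same r (vis-viva, a = a_t): v_t = √[μ(2/r − 1/a_t)] = 5.848 km/s.
Δv₂ = |v_t − v_c| = |5.848 − 9.612| = 3.764 km/s.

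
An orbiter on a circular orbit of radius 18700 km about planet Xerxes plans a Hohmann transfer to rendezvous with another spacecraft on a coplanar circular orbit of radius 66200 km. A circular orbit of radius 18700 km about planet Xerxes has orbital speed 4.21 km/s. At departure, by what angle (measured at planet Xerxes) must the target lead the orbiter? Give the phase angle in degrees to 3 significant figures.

φ = 87.6°

From the circular-orbit relation v² = μ/r at r = 18700 km: μ = v²r = (4.21)² × 18700 = 3.31441×10^5 km³/s².
Transfer-ellipse semi-major axis a_t = (r₁ + r₂)/2 = (18700 + 66200)/2 = 42450 km.
Transfer time t = π√(a_t³/μ) = 47727 s.
Target angular speed ω₂ = √(μ/r₂³) = 3.3800×10^-5 rad/s.
Angle swept by the target during transfer: ω₂·t = 1.6132 rad = 92.43°.
Arrival is 180° from departure on the ellipse, so φ = 180° − 92.43° = 87.6°.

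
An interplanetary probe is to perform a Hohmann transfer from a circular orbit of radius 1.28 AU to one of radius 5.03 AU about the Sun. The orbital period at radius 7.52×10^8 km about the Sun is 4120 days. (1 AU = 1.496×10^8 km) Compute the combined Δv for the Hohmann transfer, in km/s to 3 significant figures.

From Kepler's third law T² = 4π²r³/μ at r = 7.52×10^8 km, T = 4120 days = 4120 × 86400 s = 3.55968×10^8 s: μ = 4π²r³/T² = 1.32493×10^11 km³/s².
In km: r₁ = 1.28 × 1.496×10^8 = 1.91488×10^8 km; r₂ = 5.03 × 1.496×10^8 = 7.52488×10^8 km.
Semi-major axis of the transfer orbit: a_t = (1.91488×10^8 + 7.52488×10^8)/2 = 4.71988×10^8 km.
Circular speed at r₁: v₁ = √(μ/r₁) = √(1.32493×10^11/1.91488×10^8) = 26.304 km/s.
Transfer-orbit speed at r₁ (vis-viva equation): v_p = √[μ(2/r₁ − 1/a_t)] = 33.213 km/s.
First burn Δv₁ = |v_p − v₁| = 6.909 km/s.
Circular speed at r₂: v₂ = √(μ/r₂) = 13.269 km/s.
Transfer-orbit speed at r₂: v_a = √[μ(2/r₂ − 1/a_t)] = 8.4518 km/s.
Second burn Δv₂ = |v₂ − v_a| = 4.817 km/s.
Δv = Δv₁ + Δv₂ = 6.909 + 4.817 = 11.73 km/s.

Δv = 11.7 km/s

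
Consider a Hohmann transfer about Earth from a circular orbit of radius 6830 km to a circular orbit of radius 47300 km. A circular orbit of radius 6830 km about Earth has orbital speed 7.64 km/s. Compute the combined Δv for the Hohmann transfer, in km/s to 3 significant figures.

From the circular-orbit relation v² = μ/r at r = 6830 km: μ = v²r = (7.64)² × 6830 = 3.98664×10^5 km³/s².
The Hohmann ellipse has a_t = (r₁ + r₂)/2 = 27065 km.
Circular speed at r₁: v₁ = √(μ/r₁) = √(3.98664×10^5/6830) = 7.640 km/s.
On the transfer ellipse at r₁, vis-viva equation gives v_p = √[μ(2/r₁ − 1/a_t)] = 10.10 km/s.
First burn Δv₁ = |v_p − v₁| = 2.460 km/s.
Circular speed at r₂: v₂ = √(μ/r₂) = 2.903 km/s.
Transfer-orbit speed at r₂: v_a = √[μ(2/r₂ − 1/a_t)] = 1.458 km/s.
Second burn Δv₂ = |v₂ − v_a| = 1.445 km/s.
Δv = Δv₁ + Δv₂ = 2.460 + 1.445 = 3.905 km/s.

Δv = 3.90 km/s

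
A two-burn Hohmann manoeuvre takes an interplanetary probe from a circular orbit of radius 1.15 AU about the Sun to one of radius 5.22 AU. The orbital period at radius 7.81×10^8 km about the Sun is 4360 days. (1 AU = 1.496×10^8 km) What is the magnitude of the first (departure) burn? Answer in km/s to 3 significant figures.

From Kepler's third law T² = 4π²r³/μ at r = 7.81×10^8 km, T = 4360 days = 4360 × 86400 s = 3.76704×10^8 s: μ = 4π²r³/T² = 1.32529×10^11 km³/s².
In km: r₁ = 1.15 × 1.496×10^8 = 1.7204×10^8 km; r₂ = 5.22 × 1.496×10^8 = 7.80912×10^8 km.
The Hohmann ellipse has a_t = (r₁ + r₂)/2 = 4.76476×10^8 km.
On the circular orbit at r = 1.7204×10^8 km, v_c = √(μ/r) = 27.755 km/s.
Vis-viva on the transfer ellipse at r = 1.7204×10^8 km gives v_t = √[μ(2/r − 1/a_t)] = 35.532 km/s.
Δv₁ = |v_t − v_c| = |35.532 − 27.755| = 7.777 km/s.

Δv₁ = 7.78 km/s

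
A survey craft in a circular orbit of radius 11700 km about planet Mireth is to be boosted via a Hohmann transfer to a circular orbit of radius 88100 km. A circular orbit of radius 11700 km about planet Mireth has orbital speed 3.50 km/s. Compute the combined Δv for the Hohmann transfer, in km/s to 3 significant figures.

From the circular-orbit relation v² = μ/r at r = 11700 km: μ = v²r = (3.50)² × 11700 = 1.43325×10^5 km³/s².
Transfer-ellipse semi-major axis a_t = (r₁ + r₂)/2 = (11700 + 88100)/2 = 49900 km.
At r₁ the circular-orbit speed is v₁ = √(μ/r₁) = 3.5000 km/s.
Transfer-orbit speed at r₁ (v² = μ(2/r − 1/a)): v_p = √[μ(2/r₁ − 1/a_t)] = 4.6506 km/s.
First burn Δv₁ = |v_p − v₁| = 1.1506 km/s.
At r₂, v₂ = √(μ/r₂) = 1.27548 km/s.
Transfer-orbit speed at r₂: v_a = √[μ(2/r₂ − 1/a_t)] = 0.617612 km/s.
Second burn Δv₂ = |v₂ − v_a| = 0.65787 km/s.
Total Δv = Δv₁ + Δv₂ = 1.808 km/s.

Δv = 1.81 km/s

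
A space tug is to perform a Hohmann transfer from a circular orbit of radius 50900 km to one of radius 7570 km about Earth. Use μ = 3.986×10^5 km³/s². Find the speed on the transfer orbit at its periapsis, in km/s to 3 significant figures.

The Hohmann ellipse has a_t = (r₁ + r₂)/2 = 29235 km.
The periapsis of the transfer ellipse is at r = 7570 km.
Vis-viva: v = √[μ(2/r − 1/a_t)] = √[3.986×10^5 × (2/7570 − 1/29235)] = 9.575 km/s.

v = 9.57 km/s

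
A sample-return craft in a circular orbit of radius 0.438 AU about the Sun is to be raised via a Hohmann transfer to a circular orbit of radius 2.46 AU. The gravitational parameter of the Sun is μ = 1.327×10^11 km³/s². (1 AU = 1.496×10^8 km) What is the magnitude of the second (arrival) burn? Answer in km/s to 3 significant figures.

Δv₂ = 8.55 km/s

In km: r₁ = 0.438 × 1.496×10^8 = 6.55248×10^7 km; r₂ = 2.46 × 1.496×10^8 = 3.68016×10^8 km.
Semi-major axis of the transfer orbit: a_t = (6.55248×10^7 + 3.68016×10^8)/2 = 2.167704×10^8 km.
Circular speed at r = 3.68016×10^8 km: v_c = √(μ/r) = 18.989 km/s.
Vis-viva on the transfer ellipse at r = 3.68016×10^8 km gives v_t = √[μ(2/r − 1/a_t)] = 10.440 km/s.
Δv₂ = |v_t − v_c| = |10.440 − 18.989| = 8.549 km/s.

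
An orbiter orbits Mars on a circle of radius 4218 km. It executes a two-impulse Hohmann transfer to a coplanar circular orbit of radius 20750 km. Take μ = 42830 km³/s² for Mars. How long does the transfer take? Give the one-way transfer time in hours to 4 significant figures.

The Hohmann ellipse has a_t = (r₁ + r₂)/2 = 12484 km.
Transfer time t = π√(a_t³/μ) = π√((12484)³ / 42830) = 21174 s.
Converting: 21174 s ÷ 3600 s/hour = 5.882 hours.

t = 5.882 hours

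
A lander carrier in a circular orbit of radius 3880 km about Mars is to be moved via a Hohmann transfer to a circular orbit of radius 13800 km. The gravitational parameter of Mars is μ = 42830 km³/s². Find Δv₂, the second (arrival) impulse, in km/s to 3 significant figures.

Δv₂ = 0.595 km/s

Transfer-ellipse semi-major axis a_t = (r₁ + r₂)/2 = (3880 + 13800)/2 = 8840 km.
On the circular orbit at r = 13800 km, v_c = √(μ/r) = 1.7617 km/s.
Transfer-orbit speed at the same r (vis-viva, a = a_t): v_t = √[μ(2/r − 1/a_t)] = 1.1671 km/s.
Δv₂ = |v_t − v_c| = |1.1671 − 1.7617| = 0.5946 km/s.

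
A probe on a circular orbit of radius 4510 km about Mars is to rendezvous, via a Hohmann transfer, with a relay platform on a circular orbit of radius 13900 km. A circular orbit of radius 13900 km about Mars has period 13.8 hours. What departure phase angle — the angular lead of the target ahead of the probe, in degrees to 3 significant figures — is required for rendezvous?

φ = 83.0°

From Kepler's third law T² = 4π²r³/μ at r = 13900 km, T = 13.8 hours = 13.8 × 3600 s = 49680 s: μ = 4π²r³/T² = 42957.7 km³/s².
Semi-major axis of the transfer orbit: a_t = (4510 + 13900)/2 = 9205 km.
Transfer time t = π√(a_t³/μ) = 13386 s.
The target's mean motion on its circular orbit is ω₂ = √(μ/r₂³) = 1.2647×10^-4 rad/s.
Angle swept by the target during transfer: ω₂·t = 1.693 rad = 97.00°.
Arrival is 180° from departure on the ellipse, so φ = 180° − 97.00° = 83.0°.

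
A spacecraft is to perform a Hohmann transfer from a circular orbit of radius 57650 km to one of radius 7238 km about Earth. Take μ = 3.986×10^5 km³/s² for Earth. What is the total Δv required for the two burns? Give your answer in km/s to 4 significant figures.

Δv = 3.859 km/s

Transfer-ellipse semi-major axis a_t = (r₁ + r₂)/2 = (57650 + 7238)/2 = 32444 km.
At r₁ the circular-orbit speed is v₁ = √(μ/r₁) = 2.629475 km/s.
On the transfer ellipse at r₁, vis-viva equation gives v_a = √[μ(2/r₁ − 1/a_t)] = 1.241970 km/s.
First burn Δv₁ = |v_a − v₁| = 1.388 km/s.
At r₂, v₂ = √(μ/r₂) = 7.421 km/s.
Transfer-orbit speed at r₂: v_p = √[μ(2/r₂ − 1/a_t)] = 9.892 km/s.
Second burn Δv₂ = |v₂ − v_p| = 2.471 km/s.
Δv = Δv₁ + Δv₂ = 1.388 + 2.471 = 3.859 km/s.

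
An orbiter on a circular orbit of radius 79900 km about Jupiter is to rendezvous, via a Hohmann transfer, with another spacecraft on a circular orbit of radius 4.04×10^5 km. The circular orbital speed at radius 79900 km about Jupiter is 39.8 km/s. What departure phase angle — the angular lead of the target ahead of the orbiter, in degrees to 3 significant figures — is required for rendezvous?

From the circular-orbit relation v² = μ/r at r = 79900 km: μ = v²r = (39.8)² × 79900 = 1.26565×10^8 km³/s².
Semi-major axis of the transfer orbit: a_t = (79900 + 4.040×10^5)/2 = 2.4195×10^5 km.
The half-period of the transfer ellipse is t = π√(a_t³/μ) = 33230 s.
Target angular speed ω₂ = √(μ/r₂³) = 4.381×10^-5 rad/s.
Angle swept by the target during transfer: ω₂·t = 1.456 rad = 83.42°.
The orbiter traverses 180° on the transfer ellipse, so the target must lead by 180° − 83.42° = 96.6°.

φ = 96.6°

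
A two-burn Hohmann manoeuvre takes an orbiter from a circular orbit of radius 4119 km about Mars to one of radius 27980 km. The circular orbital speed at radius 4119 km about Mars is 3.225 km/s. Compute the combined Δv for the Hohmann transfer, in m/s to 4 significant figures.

Δv = 1644 m/s

From the circular-orbit relation v² = μ/r at r = 4119 km: μ = v²r = (3.225)² × 4119 = 42840.2 km³/s².
The Hohmann ellipse has a_t = (r₁ + r₂)/2 = 16049.5 km.
Circular speed at r₁: v₁ = √(μ/r₁) = √(42840.2/4119) = 3.2250 km/s.
On the transfer ellipse at r₁, vis-viva equation gives v_p = √[μ(2/r₁ − 1/a_t)] = 4.2582 km/s.
First burn Δv₁ = |v_p − v₁| = 1.0332 km/s.
At r₂, v₂ = √(μ/r₂) = 1.237376 km/s.
Transfer-orbit speed at r₂: v_a = √[μ(2/r₂ − 1/a_t)] = 0.6268547 km/s.
Second burn Δv₂ = |v₂ − v_a| = 0.61052 km/s.
Δv = Δv₁ + Δv₂ = 1.0332 + 0.61052 = 1.644 km/s.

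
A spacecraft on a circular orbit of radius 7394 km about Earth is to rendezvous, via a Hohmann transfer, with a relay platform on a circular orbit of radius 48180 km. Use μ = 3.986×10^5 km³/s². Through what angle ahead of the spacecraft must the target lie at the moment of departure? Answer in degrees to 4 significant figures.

φ = 101.2°

Semi-major axis of the transfer orbit: a_t = (7394 + 48180)/2 = 27787 km.
The half-period of the transfer ellipse is t = π√(a_t³/μ) = 23050 s.
Target angular speed ω₂ = √(μ/r₂³) = 5.970×10^-5 rad/s.
Angle swept by the target during transfer: ω₂·t = 1.376 rad = 78.84°.
The spacecraft traverses 180° on the transfer ellipse, so the target must lead by 180° − 78.84° = 101.2°.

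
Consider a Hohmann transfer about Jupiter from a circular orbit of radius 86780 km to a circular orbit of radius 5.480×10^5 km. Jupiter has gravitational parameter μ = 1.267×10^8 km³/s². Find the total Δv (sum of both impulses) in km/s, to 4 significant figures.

Δv = 19.25 km/s

The Hohmann ellipse has a_t = (r₁ + r₂)/2 = 3.1739×10^5 km.
At r₁ the circular-orbit speed is v₁ = √(μ/r₁) = 38.210 km/s.
On the transfer ellipse at r₁, vis-viva equation gives v_p = √[μ(2/r₁ − 1/a_t)] = 50.208 km/s.
First burn Δv₁ = |v_p − v₁| = 11.998 km/s.
At r₂, v₂ = √(μ/r₂) = 15.2054 km/s.
Transfer-orbit speed at r₂: v_a = √[μ(2/r₂ − 1/a_t)] = 7.95081 km/s.
Second burn Δv₂ = |v₂ − v_a| = 7.2546 km/s.
Δv = Δv₁ + Δv₂ = 11.998 + 7.2546 = 19.25 km/s.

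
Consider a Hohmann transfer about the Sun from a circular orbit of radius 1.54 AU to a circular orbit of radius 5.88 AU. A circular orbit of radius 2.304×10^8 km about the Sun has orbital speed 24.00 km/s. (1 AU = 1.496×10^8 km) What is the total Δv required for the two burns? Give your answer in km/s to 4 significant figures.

Δv = 10.58 km/s

From the circular-orbit relation v² = μ/r at r = 2.304×10^8 km: μ = v²r = (24.00)² × 2.304×10^8 = 1.32710×10^11 km³/s².
In km: r₁ = 1.54 × 1.496×10^8 = 2.30384×10^8 km; r₂ = 5.88 × 1.496×10^8 = 8.79648×10^8 km.
Semi-major axis of the transfer orbit: a_t = (2.30384×10^8 + 8.79648×10^8)/2 = 5.55016×10^8 km.
Circular speed at r₁: v₁ = √(μ/r₁) = √(1.32710×10^11/2.30384×10^8) = 24.0008 km/s.
On the transfer ellipse at r₁, vis-viva gives v_p = √[μ(2/r₁ − 1/a_t)] = 30.2154 km/s.
First burn Δv₁ = |v_p − v₁| = 6.215 km/s.
Circular speed at r₂: v₂ = √(μ/r₂) = 12.283 km/s.
Transfer-orbit speed at r₂: v_a = √[μ(2/r₂ − 1/a_t)] = 7.9136 km/s.
Second burn Δv₂ = |v₂ − v_a| = 4.369 km/s.
Total Δv = Δv₁ + Δv₂ = 10.58 km/s.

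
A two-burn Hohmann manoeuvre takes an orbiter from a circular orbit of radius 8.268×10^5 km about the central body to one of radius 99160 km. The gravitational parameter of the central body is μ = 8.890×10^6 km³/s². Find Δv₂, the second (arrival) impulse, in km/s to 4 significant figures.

Semi-major axis of the transfer orbit: a_t = (8.268×10^5 + 99160)/2 = 4.6298×10^5 km.
On the circular orbit at r = 99160 km, v_c = √(μ/r) = 9.46853 km/s.
Vis-viva on the transfer ellipse at r = 99160 km gives v_t = √[μ(2/r − 1/a_t)] = 12.6532 km/s.
Δv₂ = |v_t − v_c| = |12.6532 − 9.46853| = 3.185 km/s.

Δv₂ = 3.185 km/s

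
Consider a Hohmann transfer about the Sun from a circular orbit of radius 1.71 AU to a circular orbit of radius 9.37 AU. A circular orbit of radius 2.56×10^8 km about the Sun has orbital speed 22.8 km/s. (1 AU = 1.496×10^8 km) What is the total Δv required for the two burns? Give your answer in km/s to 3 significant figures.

Δv = 11.2 km/s

From the circular-orbit relation v² = μ/r at r = 2.56×10^8 km: μ = v²r = (22.8)² × 2.56×10^8 = 1.33079×10^11 km³/s².
In km: r₁ = 1.71 × 1.496×10^8 = 2.55816×10^8 km; r₂ = 9.37 × 1.496×10^8 = 1.401752×10^9 km.
The Hohmann ellipse has a_t = (r₁ + r₂)/2 = 8.28784×10^8 km.
At r₁ the circular-orbit speed is v₁ = √(μ/r₁) = 22.808 km/s.
On the transfer ellipse at r₁, vis-viva equation gives v_p = √[μ(2/r₁ − 1/a_t)] = 29.662 km/s.
First burn Δv₁ = |v_p − v₁| = 6.854 km/s.
Circular speed at r₂: v₂ = √(μ/r₂) = 9.7436 km/s.
Transfer-orbit speed at r₂: v_a = √[μ(2/r₂ − 1/a_t)] = 5.4133 km/s.
Second burn Δv₂ = |v₂ − v_a| = 4.330 km/s.
Δv = Δv₁ + Δv₂ = 6.854 + 4.330 = 11.18 km/s.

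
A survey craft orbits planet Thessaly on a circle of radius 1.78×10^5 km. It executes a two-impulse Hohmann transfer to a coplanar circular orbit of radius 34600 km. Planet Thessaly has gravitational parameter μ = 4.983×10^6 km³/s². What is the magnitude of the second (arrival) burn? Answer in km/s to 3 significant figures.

Δv₂ = 3.53 km/s

Semi-major axis of the transfer orbit: a_t = (1.780×10^5 + 34600)/2 = 1.063×10^5 km.
On the circular orbit at r = 34600 km, v_c = √(μ/r) = 12.0007 km/s.
Vis-viva on the transfer ellipse at r = 34600 km gives v_t = √[μ(2/r − 1/a_t)] = 15.5293 km/s.
Δv₂ = |v_t − v_c| = |15.5293 − 12.0007| = 3.529 km/s.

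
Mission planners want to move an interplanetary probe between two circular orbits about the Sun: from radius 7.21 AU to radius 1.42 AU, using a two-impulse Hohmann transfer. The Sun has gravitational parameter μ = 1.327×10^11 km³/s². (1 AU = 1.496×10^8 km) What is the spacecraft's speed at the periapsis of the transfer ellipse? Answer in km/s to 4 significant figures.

v = 32.31 km/s

In km: r₁ = 7.21 × 1.496×10^8 = 1.078616×10^9 km; r₂ = 1.42 × 1.496×10^8 = 2.12432×10^8 km.
Semi-major axis of the transfer orbit: a_t = (1.078616×10^9 + 2.12432×10^8)/2 = 6.45524×10^8 km.
At periapsis, r = 2.12432×10^8 km.
From the vis-viva equation, v = √[μ(2/r − 1/a_t)] = 32.31 km/s.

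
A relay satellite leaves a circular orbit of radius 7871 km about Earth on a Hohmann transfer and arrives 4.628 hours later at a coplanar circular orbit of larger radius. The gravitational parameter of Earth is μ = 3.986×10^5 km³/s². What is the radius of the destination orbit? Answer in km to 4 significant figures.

r₂ = 36890 km

Transfer time t = 4.628 hours = 16660.8 s, and t = π√(a_t³/μ).
So a_t = (μ t²/π²)^(1/3) = (3.986×10^5 × (16660.8)² / π²)^(1/3) = 22381 km.
Since a_t = (r₁ + r₂)/2, r₂ = 2a_t − r₁ = 2×22381 − 7871 = 36891 km.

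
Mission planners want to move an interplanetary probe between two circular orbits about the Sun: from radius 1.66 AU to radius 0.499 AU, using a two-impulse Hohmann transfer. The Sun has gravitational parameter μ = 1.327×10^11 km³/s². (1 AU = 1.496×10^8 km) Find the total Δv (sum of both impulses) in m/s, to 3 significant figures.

In km: r₁ = 1.66 × 1.496×10^8 = 2.48336×10^8 km; r₂ = 0.499 × 1.496×10^8 = 7.46504×10^7 km.
Semi-major axis of the transfer orbit: a_t = (2.48336×10^8 + 7.46504×10^7)/2 = 1.614932×10^8 km.
Circular speed at r₁: v₁ = √(μ/r₁) = √(1.327×10^11/2.48336×10^8) = 23.12 km/s.
On the transfer ellipse at r₁, vis-viva equation gives v_a = √[μ(2/r₁ − 1/a_t)] = 15.72 km/s.
First burn Δv₁ = |v_a − v₁| = 7.400 km/s.
At r₂, v₂ = √(μ/r₂) = 42.16 km/s.
Transfer-orbit speed at r₂: v_p = √[μ(2/r₂ − 1/a_t)] = 52.28 km/s.
Second burn Δv₂ = |v₂ − v_p| = 10.12 km/s.
Total Δv = Δv₁ + Δv₂ = 17.52 km/s.

Δv = 17500 m/s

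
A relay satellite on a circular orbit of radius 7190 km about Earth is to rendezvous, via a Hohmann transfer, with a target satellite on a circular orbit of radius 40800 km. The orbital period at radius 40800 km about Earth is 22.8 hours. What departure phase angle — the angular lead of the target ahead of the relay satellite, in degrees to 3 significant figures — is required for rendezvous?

φ = 98.8°

From Kepler's third law T² = 4π²r³/μ at r = 40800 km, T = 22.8 hours = 22.8 × 3600 s = 82080 s: μ = 4π²r³/T² = 3.97984×10^5 km³/s².
The Hohmann ellipse has a_t = (r₁ + r₂)/2 = 23995 km.
The half-period of the transfer ellipse is t = π√(a_t³/μ) = 18510 s.
Target angular speed ω₂ = √(μ/r₂³) = 7.655×10^-5 rad/s.
Angle swept by the target during transfer: ω₂·t = 1.4169 rad = 81.18°.
Arrival is 180° from departure on the ellipse, so φ = 180° − 81.18° = 98.8°.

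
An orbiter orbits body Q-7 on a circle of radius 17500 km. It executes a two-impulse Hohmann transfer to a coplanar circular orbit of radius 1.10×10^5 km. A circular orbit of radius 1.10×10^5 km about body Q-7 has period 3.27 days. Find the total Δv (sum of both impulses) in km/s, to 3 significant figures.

From Kepler's third law T² = 4π²r³/μ at r = 1.10×10^5 km, T = 3.27 days = 3.27 × 86400 s = 2.82528×10^5 s: μ = 4π²r³/T² = 6.58286×10^5 km³/s².
Semi-major axis of the transfer orbit: a_t = (17500 + 1.100×10^5)/2 = 63750 km.
Circular speed at r₁: v₁ = √(μ/r₁) = √(6.58286×10^5/17500) = 6.133 km/s.
Transfer-orbit speed at r₁ (vis-viva equation): v_p = √[μ(2/r₁ − 1/a_t)] = 8.056 km/s.
First burn Δv₁ = |v_p − v₁| = 1.923 km/s.
At r₂, v₂ = √(μ/r₂) = 2.4463 km/s.
Transfer-orbit speed at r₂: v_a = √[μ(2/r₂ − 1/a_t)] = 1.2817 km/s.
Second burn Δv₂ = |v₂ − v_a| = 1.165 km/s.
Total Δv = Δv₁ + Δv₂ = 3.088 km/s.

Δv = 3.09 km/s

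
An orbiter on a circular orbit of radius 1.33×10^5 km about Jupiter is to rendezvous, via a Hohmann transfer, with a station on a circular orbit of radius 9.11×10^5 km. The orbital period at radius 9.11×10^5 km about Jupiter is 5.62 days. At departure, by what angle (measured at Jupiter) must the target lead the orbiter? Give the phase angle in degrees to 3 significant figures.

From Kepler's third law T² = 4π²r³/μ at r = 9.11×10^5 km, T = 5.62 days = 5.62 × 86400 s = 4.85568×10^5 s: μ = 4π²r³/T² = 1.26594×10^8 km³/s².
Transfer-ellipse semi-major axis a_t = (r₁ + r₂)/2 = (1.330×10^5 + 9.110×10^5)/2 = 5.220×10^5 km.
The half-period of the transfer ellipse is t = π√(a_t³/μ) = 1.053×10^5 s.
The target's mean motion on its circular orbit is ω₂ = √(μ/r₂³) = 1.294×10^-5 rad/s.
Angle swept by the target during transfer: ω₂·t = 1.3626 rad = 78.07°.
The orbiter traverses 180° on the transfer ellipse, so the target must lead by 180° − 78.07° = 102°.

φ = 102°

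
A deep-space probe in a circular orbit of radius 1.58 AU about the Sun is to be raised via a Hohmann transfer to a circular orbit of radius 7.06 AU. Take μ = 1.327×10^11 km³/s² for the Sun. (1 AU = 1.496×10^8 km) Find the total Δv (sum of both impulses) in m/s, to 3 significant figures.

In km: r₁ = 1.58 × 1.496×10^8 = 2.36368×10^8 km; r₂ = 7.06 × 1.496×10^8 = 1.056176×10^9 km.
The Hohmann ellipse has a_t = (r₁ + r₂)/2 = 6.46272×10^8 km.
At r₁ the circular-orbit speed is v₁ = √(μ/r₁) = 23.694 km/s.
On the transfer ellipse at r₁, vis-viva equation gives v_p = √[μ(2/r₁ − 1/a_t)] = 30.290 km/s.
First burn Δv₁ = |v_p − v₁| = 6.596 km/s.
Circular speed at r₂: v₂ = √(μ/r₂) = 11.209 km/s.
Transfer-orbit speed at r₂: v_a = √[μ(2/r₂ − 1/a_t)] = 6.7788 km/s.
Second burn Δv₂ = |v₂ − v_a| = 4.430 km/s.
Total Δv = Δv₁ + Δv₂ = 11.03 km/s.

Δv = 11000 m/s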